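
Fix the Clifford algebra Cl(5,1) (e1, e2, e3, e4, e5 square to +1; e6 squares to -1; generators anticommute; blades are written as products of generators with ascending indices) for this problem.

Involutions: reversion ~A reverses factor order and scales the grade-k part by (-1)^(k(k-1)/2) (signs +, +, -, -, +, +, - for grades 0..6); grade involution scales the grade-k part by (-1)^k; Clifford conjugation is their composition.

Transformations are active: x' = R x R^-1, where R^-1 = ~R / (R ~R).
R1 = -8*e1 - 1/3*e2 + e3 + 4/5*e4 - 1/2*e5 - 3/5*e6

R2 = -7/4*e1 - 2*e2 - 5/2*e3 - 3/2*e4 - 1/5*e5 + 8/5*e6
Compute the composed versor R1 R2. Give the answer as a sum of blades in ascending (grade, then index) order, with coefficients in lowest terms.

Distribute over the terms of R1 (each basis-blade product reordered to ascending indices, repeated generators contracted through their squares):
(-8*e1) R2 = 14 + 16*e1 e2 + 20*e1 e3 + 12*e1 e4 + 8/5*e1 e5 - 64/5*e1 e6
(-1/3*e2) R2 = 2/3 - 7/12*e1 e2 + 5/6*e2 e3 + 1/2*e2 e4 + 1/15*e2 e5 - 8/15*e2 e6
(e3) R2 = -5/2 + 7/4*e1 e3 + 2*e2 e3 - 3/2*e3 e4 - 1/5*e3 e5 + 8/5*e3 e6
(4/5*e4) R2 = -6/5 + 7/5*e1 e4 + 8/5*e2 e4 + 2*e3 e4 - 4/25*e4 e5 + 32/25*e4 e6
(-1/2*e5) R2 = 1/10 - 7/8*e1 e5 - e2 e5 - 5/4*e3 e5 - 3/4*e4 e5 - 4/5*e5 e6
(-3/5*e6) R2 = 24/25 - 21/20*e1 e6 - 6/5*e2 e6 - 3/2*e3 e6 - 9/10*e4 e6 - 3/25*e5 e6
Summing the partial products and collecting blades:
Answer: 902/75 + 185/12*e1 e2 + 87/4*e1 e3 + 67/5*e1 e4 + 29/40*e1 e5 - 277/20*e1 e6 + 17/6*e2 e3 + 21/10*e2 e4 - 14/15*e2 e5 - 26/15*e2 e6 + 1/2*e3 e4 - 29/20*e3 e5 + 1/10*e3 e6 - 91/100*e4 e5 + 19/50*e4 e6 - 23/25*e5 e6


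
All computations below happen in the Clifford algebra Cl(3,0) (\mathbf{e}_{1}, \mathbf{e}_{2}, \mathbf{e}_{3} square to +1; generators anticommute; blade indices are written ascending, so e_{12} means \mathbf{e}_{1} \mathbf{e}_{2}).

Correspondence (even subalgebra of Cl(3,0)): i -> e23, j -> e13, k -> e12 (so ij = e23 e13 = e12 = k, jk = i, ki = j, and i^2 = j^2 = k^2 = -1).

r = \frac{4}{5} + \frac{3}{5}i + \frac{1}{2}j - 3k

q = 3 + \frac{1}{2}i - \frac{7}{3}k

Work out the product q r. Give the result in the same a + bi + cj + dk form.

In blades: q = 3 - \frac{7}{3} e_{12} + \frac{1}{2} e_{23}, r = \frac{4}{5} - 3 e_{12} + \frac{1}{2} e_{13} + \frac{3}{5} e_{23}.
Distribute q over r term by term (generator squares from the signature, products reordered to ascending indices): (3)*r = \frac{12}{5} - 9 e_{12} + \frac{3}{2} e_{13} + \frac{9}{5} e_{23}; (-\frac{7}{3} e_{12})*r = -7 - \frac{28}{15} e_{12} - \frac{7}{5} e_{13} + \frac{7}{6} e_{23}; (\frac{1}{2} e_{23})*r = -\frac{3}{10} + \frac{1}{4} e_{12} + \frac{3}{2} e_{13} + \frac{2}{5} e_{23}.
Sum: -\frac{49}{10} - \frac{637}{60} e_{12} + \frac{8}{5} e_{13} + \frac{101}{30} e_{23}; translating back through the correspondence:
Answer: -\frac{49}{10} + \frac{101}{30}i + \frac{8}{5}j - \frac{637}{60}k


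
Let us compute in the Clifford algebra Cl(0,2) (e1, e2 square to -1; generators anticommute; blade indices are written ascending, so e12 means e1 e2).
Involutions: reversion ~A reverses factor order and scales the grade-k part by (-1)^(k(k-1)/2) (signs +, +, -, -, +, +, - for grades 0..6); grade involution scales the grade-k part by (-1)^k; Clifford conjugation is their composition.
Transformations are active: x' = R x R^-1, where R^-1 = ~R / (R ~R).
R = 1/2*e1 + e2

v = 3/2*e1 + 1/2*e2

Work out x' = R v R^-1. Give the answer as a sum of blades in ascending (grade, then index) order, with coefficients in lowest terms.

~R = 1/2*e1 + e2, and R ~R = -5/4, so R^-1 = ~R / (-5/4).
R v = -5/4 - 5/4*e12
Answer: -1/2*e1 + 3/2*e2


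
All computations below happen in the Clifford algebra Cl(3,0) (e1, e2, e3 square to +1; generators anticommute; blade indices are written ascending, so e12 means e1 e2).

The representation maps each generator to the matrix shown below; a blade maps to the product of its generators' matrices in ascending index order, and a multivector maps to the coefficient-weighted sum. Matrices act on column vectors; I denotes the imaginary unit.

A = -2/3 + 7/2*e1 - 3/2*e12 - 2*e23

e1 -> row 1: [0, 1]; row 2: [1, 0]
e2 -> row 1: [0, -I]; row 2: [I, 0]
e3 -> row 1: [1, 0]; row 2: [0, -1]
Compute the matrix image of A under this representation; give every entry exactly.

Bivector images (products of the table entries): rho(e12) = rho(e1)rho(e2) = row 1: [I, 0]; row 2: [0, -I]; rho(e23) = rho(e2)rho(e3) = row 1: [0, I]; row 2: [I, 0].
M = (-2/3)*1 + (7/2)*rho(e1) + (-3/2)*rho(e12) + (-2)*rho(e23), summed entrywise (1 is the identity matrix):
Answer: row 1: [-2/3 - 3*I/2, 7/2 - 2*I]; row 2: [7/2 - 2*I, -2/3 + 3*I/2]


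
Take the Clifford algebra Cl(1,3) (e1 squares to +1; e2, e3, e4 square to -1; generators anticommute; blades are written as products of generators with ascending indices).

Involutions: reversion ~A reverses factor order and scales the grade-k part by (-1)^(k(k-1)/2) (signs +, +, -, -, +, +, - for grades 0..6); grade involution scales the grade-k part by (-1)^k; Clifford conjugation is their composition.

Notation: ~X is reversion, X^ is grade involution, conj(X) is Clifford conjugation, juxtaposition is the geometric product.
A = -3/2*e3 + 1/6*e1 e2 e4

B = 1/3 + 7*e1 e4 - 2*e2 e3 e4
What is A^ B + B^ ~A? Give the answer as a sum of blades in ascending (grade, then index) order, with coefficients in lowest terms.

first term: 7/6*e2 + 1/2*e3 + 1/3*e1 e3 - 3*e2 e4 - 1/18*e1 e2 e4 - 21/2*e1 e3 e4
second term: 7/6*e2 - 1/2*e3 + 1/3*e1 e3 - 3*e2 e4 - 1/18*e1 e2 e4 + 21/2*e1 e3 e4
Answer: 7/3*e2 + 2/3*e1 e3 - 6*e2 e4 - 1/9*e1 e2 e4


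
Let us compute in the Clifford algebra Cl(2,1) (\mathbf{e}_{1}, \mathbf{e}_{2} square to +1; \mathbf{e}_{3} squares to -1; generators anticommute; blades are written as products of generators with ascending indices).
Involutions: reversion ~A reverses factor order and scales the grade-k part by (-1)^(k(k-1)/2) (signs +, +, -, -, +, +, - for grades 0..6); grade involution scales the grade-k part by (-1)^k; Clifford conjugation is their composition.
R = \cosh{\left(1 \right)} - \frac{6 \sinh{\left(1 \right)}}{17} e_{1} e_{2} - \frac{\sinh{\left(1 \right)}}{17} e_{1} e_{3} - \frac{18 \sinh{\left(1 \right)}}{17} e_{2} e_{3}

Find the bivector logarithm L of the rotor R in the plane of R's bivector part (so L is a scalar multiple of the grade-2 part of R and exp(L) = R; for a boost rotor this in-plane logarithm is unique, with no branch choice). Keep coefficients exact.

The scalar part of R is \cosh{\left(1 \right)}, which determines |rapidity| via cosh; the sign lives in the bivector part, and pairing them (bivector part over sinh of the rapidity = the plane) gives the unique in-plane L = rapidity * plane.
Concretely: cosh(rapidity) = \cosh{\left(1 \right)} gives rapidity = ±1, and since rapidity/sinh(rapidity) is even the sign is immaterial: L = (rapidity/sinh(rapidity)) * <R>_2 = (\frac{1}{\sinh{\left(1 \right)}}) * <R>_2.
Answer: - \frac{6}{17} e_{1} e_{2} - \frac{1}{17} e_{1} e_{3} - \frac{18}{17} e_{2} e_{3}


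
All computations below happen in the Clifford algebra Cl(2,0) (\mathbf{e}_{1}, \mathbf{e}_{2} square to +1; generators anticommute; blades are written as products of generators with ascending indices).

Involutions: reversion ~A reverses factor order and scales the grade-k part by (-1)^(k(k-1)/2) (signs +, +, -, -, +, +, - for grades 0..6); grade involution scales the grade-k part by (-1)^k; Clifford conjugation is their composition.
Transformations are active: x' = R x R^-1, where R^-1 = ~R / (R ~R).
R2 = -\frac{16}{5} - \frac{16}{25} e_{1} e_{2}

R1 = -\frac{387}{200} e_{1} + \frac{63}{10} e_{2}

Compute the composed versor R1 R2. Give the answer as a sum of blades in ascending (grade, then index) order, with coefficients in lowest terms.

Distribute over the terms of R1 (each basis-blade product reordered to ascending indices, repeated generators contracted through their squares):
(-\frac{387}{200} e_{1}) R2 = \frac{774}{125} e_{1} + \frac{774}{625} e_{2}
(\frac{63}{10} e_{2}) R2 = \frac{504}{125} e_{1} - \frac{504}{25} e_{2}
Summing the partial products and collecting blades:
Answer: \frac{1278}{125} e_{1} - \frac{11826}{625} e_{2}


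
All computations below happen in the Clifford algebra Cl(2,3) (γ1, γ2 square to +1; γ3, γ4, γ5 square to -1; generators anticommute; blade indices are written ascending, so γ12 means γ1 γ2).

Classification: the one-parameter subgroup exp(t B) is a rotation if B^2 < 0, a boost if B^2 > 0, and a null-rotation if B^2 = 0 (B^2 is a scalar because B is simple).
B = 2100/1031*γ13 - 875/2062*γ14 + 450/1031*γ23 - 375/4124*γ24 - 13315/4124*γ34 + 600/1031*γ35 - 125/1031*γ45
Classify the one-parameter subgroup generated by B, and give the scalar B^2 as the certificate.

B^2 term by term: the squares give (2100/1031)^2*(γ13)^2 + (-875/2062)^2*(γ14)^2 + (450/1031)^2*(γ23)^2 + (-375/4124)^2*(γ24)^2 + (-13315/4124)^2*(γ34)^2 + (600/1031)^2*(γ35)^2 + (-125/1031)^2*(γ45)^2 = 4410000/1062961*(+1) + 765625/4251844*(+1) + 202500/1062961*(+1) + 140625/17007376*(+1) + 177289225/17007376*(-1) + 360000/1062961*(-1) + 15625/1062961*(-1) = -25/4 (each basis 2-blade squares to minus the product of its generators' squares); cross terms between blades sharing an index anticommute and cancel; the commuting (index-disjoint) pairs give grade-4 terms 2*c*c'*(blade product), which cancel blade by blade — γ1234: 393750/1062961 - 393750/1062961 = 0; γ1345: -525000/1062961 + 525000/1062961 = 0; γ2345: -112500/1062961 + 112500/1062961 = 0 — confirming B is simple. So B^2 = -25/4.
Answer: rotation, certificate B^2 = -25/4. The invariant at work: B^2 = -25/4 is unchanged by conjugation, hence its sign classifies the subgroup whatever basis B is written in.


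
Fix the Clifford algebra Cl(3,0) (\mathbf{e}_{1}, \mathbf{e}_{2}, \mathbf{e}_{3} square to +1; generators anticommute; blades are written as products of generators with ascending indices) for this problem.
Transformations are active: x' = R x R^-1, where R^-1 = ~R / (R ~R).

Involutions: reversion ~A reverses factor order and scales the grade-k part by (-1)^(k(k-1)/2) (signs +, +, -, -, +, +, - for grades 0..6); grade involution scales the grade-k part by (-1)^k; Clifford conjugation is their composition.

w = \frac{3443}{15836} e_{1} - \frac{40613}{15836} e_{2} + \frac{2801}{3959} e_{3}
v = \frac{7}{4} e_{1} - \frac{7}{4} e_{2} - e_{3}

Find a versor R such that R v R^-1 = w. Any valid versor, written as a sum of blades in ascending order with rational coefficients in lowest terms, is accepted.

Take R = v + w = \frac{7789}{3959} e_{1} - \frac{34163}{7918} e_{2} - \frac{1158}{3959} e_{3}. Because q(v) = q(w) = \frac{57}{8}, conjugation by R sends v exactly to w.
Answer: \frac{7789}{3959} e_{1} - \frac{34163}{7918} e_{2} - \frac{1158}{3959} e_{3}


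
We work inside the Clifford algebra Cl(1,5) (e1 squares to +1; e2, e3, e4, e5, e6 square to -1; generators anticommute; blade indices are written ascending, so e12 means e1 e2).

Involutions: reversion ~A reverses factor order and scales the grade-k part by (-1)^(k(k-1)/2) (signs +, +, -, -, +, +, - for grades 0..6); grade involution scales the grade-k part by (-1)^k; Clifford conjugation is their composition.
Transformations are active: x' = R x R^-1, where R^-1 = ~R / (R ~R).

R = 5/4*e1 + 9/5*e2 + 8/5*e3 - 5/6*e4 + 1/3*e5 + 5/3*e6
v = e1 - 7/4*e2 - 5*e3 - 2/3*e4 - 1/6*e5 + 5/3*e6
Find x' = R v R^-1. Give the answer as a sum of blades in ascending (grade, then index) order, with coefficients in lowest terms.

~R = 5/4*e1 + 9/5*e2 + 8/5*e3 - 5/6*e4 + 1/3*e5 + 5/3*e6, and R ~R = -1877/240, so R^-1 = ~R / (-1877/240).
R v = 821/90 - 319/80*e12 - 157/20*e13 - 13/24*e15 + 5/12*e16 - 31/5*e23 - 319/120*e24 + 17/60*e25 + 71/12*e26 - 157/30*e34 + 7/5*e35 + 11*e36 + 13/36*e45 - 5/18*e46 + 5/6*e56
Answer: -22051/5631*e1 - 91937/37540*e2 + 35687/28155*e3 + 44102/16893*e4 - 20641/33786*e5 - 93835/16893*e6


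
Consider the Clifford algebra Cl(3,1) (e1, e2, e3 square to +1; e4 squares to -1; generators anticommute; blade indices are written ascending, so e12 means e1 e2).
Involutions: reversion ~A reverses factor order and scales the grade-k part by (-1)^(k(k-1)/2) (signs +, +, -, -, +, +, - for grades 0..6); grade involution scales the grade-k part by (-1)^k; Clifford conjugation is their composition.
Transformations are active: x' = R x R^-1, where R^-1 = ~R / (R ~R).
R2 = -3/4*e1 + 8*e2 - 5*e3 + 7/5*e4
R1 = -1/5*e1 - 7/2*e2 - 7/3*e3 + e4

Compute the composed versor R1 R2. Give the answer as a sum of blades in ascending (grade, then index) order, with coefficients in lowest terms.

Distribute over the terms of R1 (each basis-blade product reordered to ascending indices, repeated generators contracted through their squares):
(-1/5*e1) R2 = 3/20 - 8/5*e12 + e13 - 7/25*e14
(-7/2*e2) R2 = -28 - 21/8*e12 + 35/2*e23 - 49/10*e24
(-7/3*e3) R2 = 35/3 - 7/4*e13 + 56/3*e23 - 49/15*e34
(e4) R2 = -7/5 + 3/4*e14 - 8*e24 + 5*e34
Summing the partial products and collecting blades:
Answer: -211/12 - 169/40*e12 - 3/4*e13 + 47/100*e14 + 217/6*e23 - 129/10*e24 + 26/15*e34


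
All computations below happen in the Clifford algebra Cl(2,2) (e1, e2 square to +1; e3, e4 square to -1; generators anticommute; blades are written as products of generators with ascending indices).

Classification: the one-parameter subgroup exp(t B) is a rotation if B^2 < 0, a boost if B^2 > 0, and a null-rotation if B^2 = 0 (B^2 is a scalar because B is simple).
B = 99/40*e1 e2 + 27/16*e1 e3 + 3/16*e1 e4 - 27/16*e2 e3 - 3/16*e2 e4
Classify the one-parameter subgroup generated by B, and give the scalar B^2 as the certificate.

B^2 term by term: the squares give (99/40)^2*(e1 e2)^2 + (27/16)^2*(e1 e3)^2 + (3/16)^2*(e1 e4)^2 + (-27/16)^2*(e2 e3)^2 + (-3/16)^2*(e2 e4)^2 = 9801/1600*(-1) + 729/256*(+1) + 9/256*(+1) + 729/256*(+1) + 9/256*(+1) = -9/25 (each basis 2-blade squares to minus the product of its generators' squares); cross terms between blades sharing an index anticommute and cancel; the commuting (index-disjoint) pairs give grade-4 terms 2*c*c'*(blade product), which cancel blade by blade — e1 e2 e3 e4: 81/128 - 81/128 = 0 — confirming B is simple. So B^2 = -9/25.
Answer: rotation, certificate B^2 = -9/25. Because -9/25 is invariant under every versor sandwich, the classification follows from its sign alone.


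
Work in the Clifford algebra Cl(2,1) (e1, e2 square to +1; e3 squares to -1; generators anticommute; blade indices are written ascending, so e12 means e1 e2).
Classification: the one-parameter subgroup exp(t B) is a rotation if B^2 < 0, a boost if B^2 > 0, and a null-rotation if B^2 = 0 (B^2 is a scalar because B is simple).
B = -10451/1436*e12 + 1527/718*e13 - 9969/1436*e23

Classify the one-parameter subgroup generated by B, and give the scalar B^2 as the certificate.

B^2 term by term: the squares give (-10451/1436)^2*(e12)^2 + (1527/718)^2*(e13)^2 + (-9969/1436)^2*(e23)^2 = 109223401/2062096*(-1) + 2331729/515524*(+1) + 99380961/2062096*(+1) = -1/4 (each basis 2-blade squares to minus the product of its generators' squares); cross terms between blades sharing an index anticommute and cancel. So B^2 = -1/4.
Answer: rotation, certificate B^2 = -1/4. No conjugation can change B^2 = -1/4; the sign gives the class.


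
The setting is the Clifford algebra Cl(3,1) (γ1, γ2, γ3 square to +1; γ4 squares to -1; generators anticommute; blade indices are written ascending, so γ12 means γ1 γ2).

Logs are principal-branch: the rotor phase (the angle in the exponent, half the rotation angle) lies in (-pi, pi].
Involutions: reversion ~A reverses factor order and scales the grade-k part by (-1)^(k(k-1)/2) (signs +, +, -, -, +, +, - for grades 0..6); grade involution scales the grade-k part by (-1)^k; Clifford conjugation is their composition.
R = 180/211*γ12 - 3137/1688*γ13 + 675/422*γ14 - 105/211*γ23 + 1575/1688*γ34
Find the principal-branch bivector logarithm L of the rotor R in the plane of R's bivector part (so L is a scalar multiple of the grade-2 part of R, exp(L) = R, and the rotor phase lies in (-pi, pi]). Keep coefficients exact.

The scalar part of R is 0, and that scalar determines the rotor phase on the principal branch; recovering the unit plane as bivector-part over sine of the phase gives L = phase * plane.
Concretely: cos(phase) = 0 gives phase = ±pi/2, and since phase/sin(phase) is even the sign is immaterial: L = (phase/sin(phase)) * <R>_2 = (pi/2) * <R>_2.
Answer: 90*pi/211*γ12 - 3137*pi/3376*γ13 + 675*pi/844*γ14 - 105*pi/422*γ23 + 1575*pi/3376*γ34


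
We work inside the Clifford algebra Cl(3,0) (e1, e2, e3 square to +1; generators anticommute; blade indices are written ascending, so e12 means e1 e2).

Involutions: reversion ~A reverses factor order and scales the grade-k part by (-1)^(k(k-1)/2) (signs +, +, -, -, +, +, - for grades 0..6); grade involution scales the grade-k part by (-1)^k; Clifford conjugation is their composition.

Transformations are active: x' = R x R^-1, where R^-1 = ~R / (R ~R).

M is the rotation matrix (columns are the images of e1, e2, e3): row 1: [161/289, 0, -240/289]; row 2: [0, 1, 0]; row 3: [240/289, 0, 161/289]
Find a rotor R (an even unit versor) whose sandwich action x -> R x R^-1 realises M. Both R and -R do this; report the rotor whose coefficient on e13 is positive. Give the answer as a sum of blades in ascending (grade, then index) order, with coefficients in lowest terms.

Method: write R = a + b12*e12 + b13*e13 + b23*e23 with a^2 + b12^2 + b13^2 + b23^2 = 1 (so R^-1 = ~R). Expanding the columns R e_j ~R gives tr M = 4a^2 - 1 and, from the antisymmetric part, M21 - M12 = -4a*b12, M13 - M31 = 4a*b13, M32 - M23 = -4a*b23.
Here tr M = 611/289, so a^2 = (1 + tr M)/4 = 225/289 and a = ±15/17. Taking a = 15/17: M21 - M12 = 0, M13 - M31 = -480/289, M32 - M23 = 0, giving b12 = 0, b13 = -8/17, b23 = 0, i.e. R = 15/17 - 8/17*e13.
Its e13 coefficient is negative, so report the other preimage -R.
Answer: -15/17 + 8/17*e13. Sheet selection: the two-to-one cover makes ±R indistinguishable at the matrix level (trace 611/289), so uniqueness comes from the required sign on e13.


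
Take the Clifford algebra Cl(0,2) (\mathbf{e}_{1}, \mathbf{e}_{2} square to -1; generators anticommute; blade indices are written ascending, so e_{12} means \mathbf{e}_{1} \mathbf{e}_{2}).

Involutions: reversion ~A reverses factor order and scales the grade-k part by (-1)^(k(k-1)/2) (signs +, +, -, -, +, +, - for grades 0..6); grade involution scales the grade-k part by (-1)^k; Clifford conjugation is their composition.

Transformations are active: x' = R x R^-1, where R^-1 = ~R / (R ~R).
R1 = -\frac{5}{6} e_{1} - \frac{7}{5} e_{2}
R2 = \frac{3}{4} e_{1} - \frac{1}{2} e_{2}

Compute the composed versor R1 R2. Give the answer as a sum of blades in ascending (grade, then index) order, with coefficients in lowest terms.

Distribute over the terms of R1 (each basis-blade product reordered to ascending indices, repeated generators contracted through their squares):
(-\frac{5}{6} e_{1}) R2 = \frac{5}{8} + \frac{5}{12} e_{12}
(-\frac{7}{5} e_{2}) R2 = -\frac{7}{10} + \frac{21}{20} e_{12}
Summing the partial products and collecting blades:
Answer: -\frac{3}{40} + \frac{22}{15} e_{12}


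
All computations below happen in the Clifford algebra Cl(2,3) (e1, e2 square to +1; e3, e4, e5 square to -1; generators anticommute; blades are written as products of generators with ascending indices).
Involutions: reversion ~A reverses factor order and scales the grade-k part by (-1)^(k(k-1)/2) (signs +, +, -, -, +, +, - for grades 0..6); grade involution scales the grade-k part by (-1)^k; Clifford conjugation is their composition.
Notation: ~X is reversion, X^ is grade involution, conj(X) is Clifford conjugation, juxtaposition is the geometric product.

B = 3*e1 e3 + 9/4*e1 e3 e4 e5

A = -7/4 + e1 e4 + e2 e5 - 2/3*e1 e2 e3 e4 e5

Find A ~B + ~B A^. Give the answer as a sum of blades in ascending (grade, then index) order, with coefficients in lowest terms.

first term: -3/2*e2 + 21/4*e1 e3 - 3*e3 e4 - 9/4*e3 e5 - 2*e2 e4 e5 - 9/4*e1 e2 e3 e4 + 3*e1 e2 e3 e5 - 63/16*e1 e3 e4 e5
second term: 3/2*e2 + 21/4*e1 e3 + 3*e3 e4 - 9/4*e3 e5 + 2*e2 e4 e5 + 9/4*e1 e2 e3 e4 + 3*e1 e2 e3 e5 - 63/16*e1 e3 e4 e5
Answer: 21/2*e1 e3 - 9/2*e3 e5 + 6*e1 e2 e3 e5 - 63/8*e1 e3 e4 e5


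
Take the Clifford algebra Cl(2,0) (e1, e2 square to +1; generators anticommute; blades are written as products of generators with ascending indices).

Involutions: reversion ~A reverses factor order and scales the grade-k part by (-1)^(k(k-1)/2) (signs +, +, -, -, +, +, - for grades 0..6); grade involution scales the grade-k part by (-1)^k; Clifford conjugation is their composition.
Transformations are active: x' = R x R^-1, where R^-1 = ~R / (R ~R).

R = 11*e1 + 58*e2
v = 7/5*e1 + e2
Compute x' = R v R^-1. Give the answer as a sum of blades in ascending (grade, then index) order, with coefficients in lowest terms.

~R = 11*e1 + 58*e2, and R ~R = 3485, so R^-1 = ~R / (3485).
R v = 367/5 - 351/5*e1 e2
Answer: -16321/17425*e1 + 25147/17425*e2


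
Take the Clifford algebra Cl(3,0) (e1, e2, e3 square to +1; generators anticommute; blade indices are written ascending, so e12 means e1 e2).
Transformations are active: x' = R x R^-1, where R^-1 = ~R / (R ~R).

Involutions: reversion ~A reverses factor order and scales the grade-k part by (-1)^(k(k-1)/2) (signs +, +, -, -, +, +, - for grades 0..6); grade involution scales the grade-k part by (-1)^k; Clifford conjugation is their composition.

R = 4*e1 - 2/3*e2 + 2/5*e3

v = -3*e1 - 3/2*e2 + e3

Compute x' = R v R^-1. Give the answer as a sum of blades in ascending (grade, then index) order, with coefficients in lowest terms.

~R = 4*e1 - 2/3*e2 + 2/5*e3, and R ~R = 3736/225, so R^-1 = ~R / (3736/225).
R v = -53/5 - 8*e12 + 26/5*e13 - 1/15*e23
Answer: -984/467*e1 + 1098/467*e2 - 1411/934*e3


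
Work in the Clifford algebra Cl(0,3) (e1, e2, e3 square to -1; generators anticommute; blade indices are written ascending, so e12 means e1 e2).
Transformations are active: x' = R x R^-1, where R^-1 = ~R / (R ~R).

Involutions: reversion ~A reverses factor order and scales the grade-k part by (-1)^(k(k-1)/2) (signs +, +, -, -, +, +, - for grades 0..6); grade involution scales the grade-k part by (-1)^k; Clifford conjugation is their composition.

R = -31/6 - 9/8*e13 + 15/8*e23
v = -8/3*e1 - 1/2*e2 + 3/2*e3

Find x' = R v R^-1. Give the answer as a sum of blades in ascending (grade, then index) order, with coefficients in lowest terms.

~R = -31/6 + 9/8*e13 - 15/8*e23, and R ~R = 9065/288, so R^-1 = ~R / (9065/288).
R v = 2227/144*e1 - 11/48*e2 - 91/16*e3 - 89/16*e123
Answer: -23879/7770*e1 + 46/259*e2 + 951/2590*e3


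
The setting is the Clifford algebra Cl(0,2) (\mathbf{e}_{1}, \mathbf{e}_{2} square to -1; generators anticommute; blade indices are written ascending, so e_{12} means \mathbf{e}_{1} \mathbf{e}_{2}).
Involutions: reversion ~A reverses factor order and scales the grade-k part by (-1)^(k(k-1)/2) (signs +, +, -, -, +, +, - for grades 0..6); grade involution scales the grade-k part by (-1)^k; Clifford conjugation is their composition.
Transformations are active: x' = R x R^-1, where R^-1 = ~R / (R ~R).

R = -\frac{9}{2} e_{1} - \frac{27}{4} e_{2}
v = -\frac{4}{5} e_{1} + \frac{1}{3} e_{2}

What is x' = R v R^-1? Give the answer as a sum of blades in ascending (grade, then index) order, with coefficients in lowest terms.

~R = -\frac{9}{2} e_{1} - \frac{27}{4} e_{2}, and R ~R = -\frac{1053}{16}, so R^-1 = ~R / (-\frac{1053}{16}).
R v = -\frac{27}{20} - \frac{69}{10} e_{12}
Answer: \frac{8}{13} e_{1} - \frac{119}{195} e_{2}


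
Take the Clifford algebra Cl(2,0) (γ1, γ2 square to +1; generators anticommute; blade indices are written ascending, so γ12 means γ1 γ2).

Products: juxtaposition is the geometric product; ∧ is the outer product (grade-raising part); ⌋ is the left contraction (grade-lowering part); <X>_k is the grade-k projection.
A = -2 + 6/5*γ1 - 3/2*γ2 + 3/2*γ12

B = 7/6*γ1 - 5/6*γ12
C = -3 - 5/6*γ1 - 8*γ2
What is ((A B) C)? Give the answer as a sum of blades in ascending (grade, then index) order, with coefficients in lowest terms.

step 1: 53/20 - 43/12*γ1 - 11/4*γ2 + 41/12*γ12
step 2: 6133/360 - 451/24*γ1 - 3637/360*γ2 + 129/8*γ12
Answer: 6133/360 - 451/24*γ1 - 3637/360*γ2 + 129/8*γ12


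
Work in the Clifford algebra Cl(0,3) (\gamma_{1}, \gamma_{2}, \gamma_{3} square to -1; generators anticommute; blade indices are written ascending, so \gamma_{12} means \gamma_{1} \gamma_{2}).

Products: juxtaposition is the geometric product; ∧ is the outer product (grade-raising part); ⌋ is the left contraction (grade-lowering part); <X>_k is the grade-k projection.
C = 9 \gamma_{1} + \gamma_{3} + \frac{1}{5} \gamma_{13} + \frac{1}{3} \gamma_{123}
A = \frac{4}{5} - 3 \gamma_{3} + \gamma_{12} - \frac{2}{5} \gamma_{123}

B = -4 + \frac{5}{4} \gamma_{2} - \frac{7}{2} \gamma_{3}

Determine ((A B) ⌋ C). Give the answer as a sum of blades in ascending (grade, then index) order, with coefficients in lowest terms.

step 1: -\frac{137}{10} - \frac{5}{4} \gamma_{1} + \gamma_{2} + \frac{46}{5} \gamma_{3} - \frac{27}{5} \gamma_{12} - \frac{1}{2} \gamma_{13} + \frac{15}{4} \gamma_{23} - \frac{19}{10} \gamma_{123}
step 2: \frac{91}{60} - \frac{12271}{100} \gamma_{1} - \frac{1}{6} \gamma_{2} - \frac{233}{20} \gamma_{3} - \frac{46}{15} \gamma_{12} - \frac{361}{150} \gamma_{13} + \frac{5}{12} \gamma_{23} - \frac{137}{30} \gamma_{123}
Answer: \frac{91}{60} - \frac{12271}{100} \gamma_{1} - \frac{1}{6} \gamma_{2} - \frac{233}{20} \gamma_{3} - \frac{46}{15} \gamma_{12} - \frac{361}{150} \gamma_{13} + \frac{5}{12} \gamma_{23} - \frac{137}{30} \gamma_{123}


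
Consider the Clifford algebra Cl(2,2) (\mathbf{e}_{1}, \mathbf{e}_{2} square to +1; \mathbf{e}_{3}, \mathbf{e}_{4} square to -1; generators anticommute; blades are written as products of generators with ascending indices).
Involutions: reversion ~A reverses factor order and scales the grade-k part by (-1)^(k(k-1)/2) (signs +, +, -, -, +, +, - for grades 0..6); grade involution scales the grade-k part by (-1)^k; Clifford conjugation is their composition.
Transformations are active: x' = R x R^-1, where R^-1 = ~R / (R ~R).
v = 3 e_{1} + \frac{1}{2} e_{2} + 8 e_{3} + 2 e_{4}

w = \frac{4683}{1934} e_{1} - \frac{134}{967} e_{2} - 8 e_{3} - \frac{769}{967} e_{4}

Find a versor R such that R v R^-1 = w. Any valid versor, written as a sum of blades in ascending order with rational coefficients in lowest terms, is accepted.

Since q(v) = q(w) = -\frac{235}{4}, the sum R = v + w = \frac{10485}{1934} e_{1} + \frac{699}{1934} e_{2} + \frac{1165}{967} e_{4} does the job whenever invertible.
Answer: \frac{10485}{1934} e_{1} + \frac{699}{1934} e_{2} + \frac{1165}{967} e_{4}


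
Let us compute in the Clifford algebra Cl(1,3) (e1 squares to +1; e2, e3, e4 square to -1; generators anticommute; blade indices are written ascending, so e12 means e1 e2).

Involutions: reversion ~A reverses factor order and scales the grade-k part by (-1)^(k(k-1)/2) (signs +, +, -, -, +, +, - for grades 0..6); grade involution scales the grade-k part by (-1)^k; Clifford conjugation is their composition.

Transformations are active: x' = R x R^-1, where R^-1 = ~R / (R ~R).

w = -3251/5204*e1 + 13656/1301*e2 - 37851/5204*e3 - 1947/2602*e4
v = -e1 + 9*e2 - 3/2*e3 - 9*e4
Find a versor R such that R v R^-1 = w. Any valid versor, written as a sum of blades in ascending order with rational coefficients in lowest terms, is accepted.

The midline construction: v and w both square to -653/4, so reflecting in their sum -8455/5204*e1 + 25365/1301*e2 - 45657/5204*e3 - 25365/2602*e4 exchanges them.
Answer: -8455/5204*e1 + 25365/1301*e2 - 45657/5204*e3 - 25365/2602*e4


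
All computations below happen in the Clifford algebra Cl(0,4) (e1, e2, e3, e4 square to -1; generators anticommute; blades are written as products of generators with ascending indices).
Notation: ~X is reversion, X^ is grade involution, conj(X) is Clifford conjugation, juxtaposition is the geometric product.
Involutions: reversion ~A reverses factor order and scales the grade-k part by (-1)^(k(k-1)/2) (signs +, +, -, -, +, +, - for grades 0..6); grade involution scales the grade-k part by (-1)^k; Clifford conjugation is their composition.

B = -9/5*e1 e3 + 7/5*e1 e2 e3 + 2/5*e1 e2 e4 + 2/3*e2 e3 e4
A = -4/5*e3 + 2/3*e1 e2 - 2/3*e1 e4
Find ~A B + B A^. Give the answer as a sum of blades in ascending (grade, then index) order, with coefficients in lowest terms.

first term: 36/25*e1 + 4/15*e2 + 14/15*e3 + 4/15*e4 + 28/25*e1 e2 + 6/5*e2 e3 - 8/15*e2 e4 + 6/5*e3 e4 - 4/9*e1 e2 e3 + 4/9*e1 e3 e4 + 14/15*e2 e3 e4 - 8/25*e1 e2 e3 e4
second term: 36/25*e1 - 4/15*e2 - 14/15*e3 - 4/15*e4 - 28/25*e1 e2 + 6/5*e2 e3 + 8/15*e2 e4 + 6/5*e3 e4 - 4/9*e1 e2 e3 + 4/9*e1 e3 e4 + 14/15*e2 e3 e4 - 8/25*e1 e2 e3 e4
Answer: 72/25*e1 + 12/5*e2 e3 + 12/5*e3 e4 - 8/9*e1 e2 e3 + 8/9*e1 e3 e4 + 28/15*e2 e3 e4 - 16/25*e1 e2 e3 e4


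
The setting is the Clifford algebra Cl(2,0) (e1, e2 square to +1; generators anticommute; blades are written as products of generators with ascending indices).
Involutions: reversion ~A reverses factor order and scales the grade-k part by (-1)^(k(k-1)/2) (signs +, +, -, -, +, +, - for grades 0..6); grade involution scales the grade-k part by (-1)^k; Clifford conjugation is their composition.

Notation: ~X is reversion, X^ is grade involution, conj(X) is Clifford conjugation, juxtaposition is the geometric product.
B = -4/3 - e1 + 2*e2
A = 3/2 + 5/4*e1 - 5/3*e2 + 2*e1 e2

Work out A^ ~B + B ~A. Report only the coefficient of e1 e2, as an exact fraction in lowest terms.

first term: 31/12 + 25/6*e1 + 25/9*e2 - 7/2*e1 e2
second term: -79/12 + 5/6*e1 + 65/9*e2 + 11/6*e1 e2
Answer: -5/3


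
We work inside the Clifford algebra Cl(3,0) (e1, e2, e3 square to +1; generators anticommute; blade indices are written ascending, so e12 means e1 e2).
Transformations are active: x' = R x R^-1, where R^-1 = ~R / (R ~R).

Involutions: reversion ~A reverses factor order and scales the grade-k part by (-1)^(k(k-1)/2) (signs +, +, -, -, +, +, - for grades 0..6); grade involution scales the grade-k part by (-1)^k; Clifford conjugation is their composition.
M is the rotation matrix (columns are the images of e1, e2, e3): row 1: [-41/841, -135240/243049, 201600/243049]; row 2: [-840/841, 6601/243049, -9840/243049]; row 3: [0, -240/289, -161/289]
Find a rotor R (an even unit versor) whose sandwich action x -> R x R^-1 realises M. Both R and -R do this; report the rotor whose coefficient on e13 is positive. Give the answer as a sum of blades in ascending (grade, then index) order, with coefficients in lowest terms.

Method: write R = a + b12*e12 + b13*e13 + b23*e23 with a^2 + b12^2 + b13^2 + b23^2 = 1 (so R^-1 = ~R). Expanding the columns R e_j ~R gives tr M = 4a^2 - 1 and, from the antisymmetric part, M21 - M12 = -4a*b12, M13 - M31 = 4a*b13, M32 - M23 = -4a*b23.
Here tr M = -140649/243049, so a^2 = (1 + tr M)/4 = 25600/243049 and a = ±160/493. Taking a = 160/493: M21 - M12 = -107520/243049, M13 - M31 = 201600/243049, M32 - M23 = -192000/243049, giving b12 = 168/493, b13 = 315/493, b23 = 300/493, i.e. R = 160/493 + 168/493*e12 + 315/493*e13 + 300/493*e23.
Its e13 coefficient is already positive.
Answer: 160/493 + 168/493*e12 + 315/493*e13 + 300/493*e23. Uniqueness: Spin(3) -> SO(3) maps R and -R to the same rotation of trace -140649/243049; fixing the sign of the e13 coefficient removes the ambiguity.


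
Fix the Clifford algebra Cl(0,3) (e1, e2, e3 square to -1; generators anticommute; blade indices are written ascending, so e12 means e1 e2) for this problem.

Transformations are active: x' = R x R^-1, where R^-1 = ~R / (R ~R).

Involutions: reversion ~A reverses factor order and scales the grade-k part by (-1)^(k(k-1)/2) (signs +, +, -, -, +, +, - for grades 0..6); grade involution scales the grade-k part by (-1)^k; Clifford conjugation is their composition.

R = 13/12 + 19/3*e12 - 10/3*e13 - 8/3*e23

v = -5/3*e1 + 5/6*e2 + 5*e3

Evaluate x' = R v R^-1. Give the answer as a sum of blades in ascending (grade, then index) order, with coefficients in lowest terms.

~R = 13/12 - 19/3*e12 + 10/3*e13 + 8/3*e23, and R ~R = 8569/144, so R^-1 = ~R / (8569/144).
R v = 115/12*e1 + 265/72*e2 + 35/4*e3 + 350/9*e123
Answer: -1145/779*e1 + 17095/4674*e2 + 205/57*e3


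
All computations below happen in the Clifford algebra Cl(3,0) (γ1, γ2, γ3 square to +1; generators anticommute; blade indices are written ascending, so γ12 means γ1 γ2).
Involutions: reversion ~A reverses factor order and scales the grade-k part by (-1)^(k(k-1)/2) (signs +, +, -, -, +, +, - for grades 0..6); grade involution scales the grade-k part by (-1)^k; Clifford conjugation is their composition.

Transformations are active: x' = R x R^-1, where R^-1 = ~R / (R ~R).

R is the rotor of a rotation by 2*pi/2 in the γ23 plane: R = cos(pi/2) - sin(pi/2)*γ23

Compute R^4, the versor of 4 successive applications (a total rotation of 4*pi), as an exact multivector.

The rotor phase is half the rotation angle and phases add under composition, so 4 steps in the γ23 plane accumulate phase 4*(pi/2) = 2*pi: R^4 = cos(2*pi) - sin(2*pi)*γ23.
cos(2*pi) = 1 and sin(2*pi) = 0, so R^4 = 1. The total rotation 4*pi is 2 full turns, so every vector returns to itself, yet the rotor is +1, back on the identity sheet (an even number of 2*pi turns).
Answer: 1


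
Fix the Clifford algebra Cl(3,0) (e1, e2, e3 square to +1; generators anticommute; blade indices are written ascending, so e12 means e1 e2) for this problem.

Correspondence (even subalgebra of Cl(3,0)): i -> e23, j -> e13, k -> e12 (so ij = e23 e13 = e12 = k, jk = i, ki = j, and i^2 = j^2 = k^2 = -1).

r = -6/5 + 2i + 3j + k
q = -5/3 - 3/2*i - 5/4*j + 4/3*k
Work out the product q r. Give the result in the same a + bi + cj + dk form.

In blades: q = -5/3 + 4/3*e12 - 5/4*e13 - 3/2*e23, r = -6/5 + e12 + 3*e13 + 2*e23.
Distribute q over r term by term (generator squares from the signature, products reordered to ascending indices): (-5/3)*r = 2 - 5/3*e12 - 5*e13 - 10/3*e23; (4/3*e12)*r = -4/3 - 8/5*e12 + 8/3*e13 - 4*e23; (-5/4*e13)*r = 15/4 + 5/2*e12 + 3/2*e13 - 5/4*e23; (-3/2*e23)*r = 3 - 9/2*e12 + 3/2*e13 + 9/5*e23.
Sum: 89/12 - 79/15*e12 + 2/3*e13 - 407/60*e23; translating back through the correspondence:
Answer: 89/12 - 407/60*i + 2/3*j - 79/15*k


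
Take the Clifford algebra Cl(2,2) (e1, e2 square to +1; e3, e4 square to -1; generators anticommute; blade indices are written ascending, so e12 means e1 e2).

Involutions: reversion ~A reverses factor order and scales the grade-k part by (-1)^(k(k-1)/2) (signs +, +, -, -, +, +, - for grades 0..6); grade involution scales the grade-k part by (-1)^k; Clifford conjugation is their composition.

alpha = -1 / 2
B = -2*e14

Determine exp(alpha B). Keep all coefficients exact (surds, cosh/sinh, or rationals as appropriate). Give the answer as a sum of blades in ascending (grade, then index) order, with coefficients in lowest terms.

B^2 = (-2)^2*(e14)^2 = 4*(+1) = 4 (a basis 2-blade squares to minus the product of its generators' squares).
B^2 = 4 — the positive square puts this in the hyperbolic regime; l = 2, alpha*l = -1, so exp(alpha B) = cosh(-1) + (sinh(-1)/2)*B = cosh(1) + (-sinh(1)/2)*B.
Answer: cosh(1) + sinh(1)*e14


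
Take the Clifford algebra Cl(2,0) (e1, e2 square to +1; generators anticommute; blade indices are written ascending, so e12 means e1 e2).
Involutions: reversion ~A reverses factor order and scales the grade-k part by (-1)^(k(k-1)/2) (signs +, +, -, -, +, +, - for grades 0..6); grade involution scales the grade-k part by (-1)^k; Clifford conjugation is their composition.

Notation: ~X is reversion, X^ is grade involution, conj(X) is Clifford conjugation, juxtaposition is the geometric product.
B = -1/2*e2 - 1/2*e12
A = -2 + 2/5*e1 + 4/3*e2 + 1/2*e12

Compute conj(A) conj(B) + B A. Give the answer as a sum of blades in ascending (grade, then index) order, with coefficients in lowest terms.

first term: -5/12 + 5/12*e1 - 6/5*e2 - 6/5*e12
second term: -5/12 - 5/12*e1 + 6/5*e2 + 6/5*e12
Answer: -5/6


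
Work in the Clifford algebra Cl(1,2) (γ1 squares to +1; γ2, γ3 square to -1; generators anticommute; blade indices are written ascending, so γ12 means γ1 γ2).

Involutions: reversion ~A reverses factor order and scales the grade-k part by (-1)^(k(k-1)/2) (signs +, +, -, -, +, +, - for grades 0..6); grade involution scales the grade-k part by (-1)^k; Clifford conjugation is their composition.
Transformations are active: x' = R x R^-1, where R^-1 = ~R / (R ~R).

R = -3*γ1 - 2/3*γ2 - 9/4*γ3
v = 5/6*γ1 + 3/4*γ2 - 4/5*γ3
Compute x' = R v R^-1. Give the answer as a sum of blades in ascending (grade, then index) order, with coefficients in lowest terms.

~R = -3*γ1 - 2/3*γ2 - 9/4*γ3, and R ~R = 503/144, so R^-1 = ~R / (503/144).
R v = -19/5 - 61/36*γ12 + 171/40*γ13 + 533/240*γ23
Answer: 85921/15090*γ1 + 7047/10060*γ2 + 14324/2515*γ3


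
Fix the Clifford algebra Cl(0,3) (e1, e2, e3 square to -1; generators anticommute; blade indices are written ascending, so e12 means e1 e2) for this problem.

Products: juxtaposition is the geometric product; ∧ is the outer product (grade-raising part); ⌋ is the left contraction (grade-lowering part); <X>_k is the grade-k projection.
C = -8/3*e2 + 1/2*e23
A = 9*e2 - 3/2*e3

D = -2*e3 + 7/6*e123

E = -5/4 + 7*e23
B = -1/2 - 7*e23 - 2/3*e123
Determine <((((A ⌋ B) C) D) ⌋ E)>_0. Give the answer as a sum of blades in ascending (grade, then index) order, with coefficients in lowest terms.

step 1: 21/2*e2 + 63*e3 - e12 - 6*e13
step 2: 28 - 8/3*e1 + 63/2*e2 - 21/4*e3 - 3*e12 + 1/2*e13 + 168*e23 - 16*e123
step 3: -175/6 - 195*e1 + 4039/12*e2 - 105/2*e3 - 207/8*e12 + 505/12*e13 - 539/9*e23 + 116/3*e123
step 4: 32809/72 - 735/2*e2 - 28273/12*e3 - 1225/6*e23
step 5: 32809/72
Answer: 32809/72


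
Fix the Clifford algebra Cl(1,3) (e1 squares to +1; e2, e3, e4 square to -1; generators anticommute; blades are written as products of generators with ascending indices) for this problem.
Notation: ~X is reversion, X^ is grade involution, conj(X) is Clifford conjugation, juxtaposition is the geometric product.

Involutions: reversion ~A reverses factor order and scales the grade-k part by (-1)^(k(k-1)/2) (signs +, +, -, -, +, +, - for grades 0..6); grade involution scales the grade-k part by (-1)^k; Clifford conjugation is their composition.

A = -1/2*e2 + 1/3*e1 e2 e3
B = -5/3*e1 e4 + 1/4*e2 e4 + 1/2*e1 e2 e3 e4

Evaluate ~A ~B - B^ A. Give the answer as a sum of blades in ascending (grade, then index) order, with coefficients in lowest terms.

first term: 1/24*e4 + 5/6*e1 e2 e4 - 1/6*e1 e3 e4 - 5/9*e2 e3 e4
second term: 1/24*e4 - 5/6*e1 e2 e4 + 1/6*e1 e3 e4 + 5/9*e2 e3 e4
Answer: 5/3*e1 e2 e4 - 1/3*e1 e3 e4 - 10/9*e2 e3 e4


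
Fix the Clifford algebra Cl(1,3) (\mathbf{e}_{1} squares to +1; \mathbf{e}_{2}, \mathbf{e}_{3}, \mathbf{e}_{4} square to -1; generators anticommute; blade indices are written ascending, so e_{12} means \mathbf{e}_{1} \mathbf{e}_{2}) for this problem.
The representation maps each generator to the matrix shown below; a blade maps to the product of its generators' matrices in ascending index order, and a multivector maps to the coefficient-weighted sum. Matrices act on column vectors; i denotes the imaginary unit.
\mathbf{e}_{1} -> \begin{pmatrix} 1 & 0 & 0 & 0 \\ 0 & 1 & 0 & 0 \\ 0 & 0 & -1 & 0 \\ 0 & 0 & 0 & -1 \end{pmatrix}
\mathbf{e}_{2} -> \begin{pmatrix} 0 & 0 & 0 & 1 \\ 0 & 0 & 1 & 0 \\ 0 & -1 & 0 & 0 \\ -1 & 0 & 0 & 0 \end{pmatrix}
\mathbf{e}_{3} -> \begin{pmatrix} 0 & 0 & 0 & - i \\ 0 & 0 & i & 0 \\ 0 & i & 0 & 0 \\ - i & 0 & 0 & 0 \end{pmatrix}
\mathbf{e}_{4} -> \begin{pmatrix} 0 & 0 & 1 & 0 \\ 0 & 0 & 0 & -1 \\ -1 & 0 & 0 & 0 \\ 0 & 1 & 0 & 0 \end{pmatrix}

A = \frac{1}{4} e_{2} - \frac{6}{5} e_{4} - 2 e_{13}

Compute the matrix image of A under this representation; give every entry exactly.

Bivector images (products of the table entries): rho(e_{13}) = rho(\mathbf{e}_{1})rho(\mathbf{e}_{3}) = \begin{pmatrix} 0 & 0 & 0 & - i \\ 0 & 0 & i & 0 \\ 0 & - i & 0 & 0 \\ i & 0 & 0 & 0 \end{pmatrix}.
M = (\frac{1}{4})*rho(e_{2}) + (-\frac{6}{5})*rho(e_{4}) + (-2)*rho(e_{13}), summed entrywise:
Answer: \begin{pmatrix} 0 & 0 & - \frac{6}{5} & \frac{1}{4} + 2 i \\ 0 & 0 & \frac{1}{4} - 2 i & \frac{6}{5} \\ \frac{6}{5} & - \frac{1}{4} + 2 i & 0 & 0 \\ - \frac{1}{4} - 2 i & - \frac{6}{5} & 0 & 0 \end{pmatrix}
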